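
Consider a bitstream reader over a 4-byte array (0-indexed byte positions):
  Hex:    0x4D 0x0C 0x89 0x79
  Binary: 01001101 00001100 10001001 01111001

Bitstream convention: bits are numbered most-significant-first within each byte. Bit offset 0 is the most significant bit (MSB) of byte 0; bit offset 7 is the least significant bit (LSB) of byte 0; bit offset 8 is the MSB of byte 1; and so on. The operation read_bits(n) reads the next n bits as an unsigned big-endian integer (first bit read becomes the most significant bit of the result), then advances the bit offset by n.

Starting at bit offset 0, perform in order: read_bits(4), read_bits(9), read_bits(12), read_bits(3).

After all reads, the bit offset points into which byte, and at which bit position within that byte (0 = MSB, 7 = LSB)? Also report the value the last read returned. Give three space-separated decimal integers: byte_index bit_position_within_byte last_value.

Answer: 3 4 7

Derivation:
Read 1: bits[0:4] width=4 -> value=4 (bin 0100); offset now 4 = byte 0 bit 4; 28 bits remain
Read 2: bits[4:13] width=9 -> value=417 (bin 110100001); offset now 13 = byte 1 bit 5; 19 bits remain
Read 3: bits[13:25] width=12 -> value=2322 (bin 100100010010); offset now 25 = byte 3 bit 1; 7 bits remain
Read 4: bits[25:28] width=3 -> value=7 (bin 111); offset now 28 = byte 3 bit 4; 4 bits remain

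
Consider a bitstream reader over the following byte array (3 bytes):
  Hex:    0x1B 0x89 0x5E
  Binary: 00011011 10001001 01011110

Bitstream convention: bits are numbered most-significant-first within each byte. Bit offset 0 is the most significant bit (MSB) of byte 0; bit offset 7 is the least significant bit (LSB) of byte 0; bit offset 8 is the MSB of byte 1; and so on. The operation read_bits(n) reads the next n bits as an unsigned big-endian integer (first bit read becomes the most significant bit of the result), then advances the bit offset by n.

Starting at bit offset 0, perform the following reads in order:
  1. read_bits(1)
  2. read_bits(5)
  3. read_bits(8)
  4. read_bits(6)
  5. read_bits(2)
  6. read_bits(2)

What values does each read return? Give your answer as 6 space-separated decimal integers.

Read 1: bits[0:1] width=1 -> value=0 (bin 0); offset now 1 = byte 0 bit 1; 23 bits remain
Read 2: bits[1:6] width=5 -> value=6 (bin 00110); offset now 6 = byte 0 bit 6; 18 bits remain
Read 3: bits[6:14] width=8 -> value=226 (bin 11100010); offset now 14 = byte 1 bit 6; 10 bits remain
Read 4: bits[14:20] width=6 -> value=21 (bin 010101); offset now 20 = byte 2 bit 4; 4 bits remain
Read 5: bits[20:22] width=2 -> value=3 (bin 11); offset now 22 = byte 2 bit 6; 2 bits remain
Read 6: bits[22:24] width=2 -> value=2 (bin 10); offset now 24 = byte 3 bit 0; 0 bits remain

Answer: 0 6 226 21 3 2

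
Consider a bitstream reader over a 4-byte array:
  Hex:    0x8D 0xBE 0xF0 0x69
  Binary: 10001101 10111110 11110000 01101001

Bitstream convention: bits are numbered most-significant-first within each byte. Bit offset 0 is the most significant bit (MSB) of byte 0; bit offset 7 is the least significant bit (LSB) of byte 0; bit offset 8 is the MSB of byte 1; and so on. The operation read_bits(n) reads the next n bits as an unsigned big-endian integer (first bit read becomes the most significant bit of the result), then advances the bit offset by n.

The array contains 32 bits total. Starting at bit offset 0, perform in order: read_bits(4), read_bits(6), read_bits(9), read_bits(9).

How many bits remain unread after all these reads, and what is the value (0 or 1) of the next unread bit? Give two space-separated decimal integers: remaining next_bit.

Answer: 4 1

Derivation:
Read 1: bits[0:4] width=4 -> value=8 (bin 1000); offset now 4 = byte 0 bit 4; 28 bits remain
Read 2: bits[4:10] width=6 -> value=54 (bin 110110); offset now 10 = byte 1 bit 2; 22 bits remain
Read 3: bits[10:19] width=9 -> value=503 (bin 111110111); offset now 19 = byte 2 bit 3; 13 bits remain
Read 4: bits[19:28] width=9 -> value=262 (bin 100000110); offset now 28 = byte 3 bit 4; 4 bits remain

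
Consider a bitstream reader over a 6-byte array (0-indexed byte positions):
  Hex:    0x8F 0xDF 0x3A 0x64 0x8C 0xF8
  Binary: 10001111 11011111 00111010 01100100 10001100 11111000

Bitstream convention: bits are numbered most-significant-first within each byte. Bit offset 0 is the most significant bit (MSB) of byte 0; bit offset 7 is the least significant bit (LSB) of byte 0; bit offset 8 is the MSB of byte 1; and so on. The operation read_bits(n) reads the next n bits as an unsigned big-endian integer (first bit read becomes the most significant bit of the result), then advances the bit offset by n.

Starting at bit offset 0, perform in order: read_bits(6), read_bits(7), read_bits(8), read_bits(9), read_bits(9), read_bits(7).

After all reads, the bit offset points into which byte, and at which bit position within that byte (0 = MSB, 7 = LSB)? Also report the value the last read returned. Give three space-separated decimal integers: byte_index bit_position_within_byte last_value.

Answer: 5 6 62

Derivation:
Read 1: bits[0:6] width=6 -> value=35 (bin 100011); offset now 6 = byte 0 bit 6; 42 bits remain
Read 2: bits[6:13] width=7 -> value=123 (bin 1111011); offset now 13 = byte 1 bit 5; 35 bits remain
Read 3: bits[13:21] width=8 -> value=231 (bin 11100111); offset now 21 = byte 2 bit 5; 27 bits remain
Read 4: bits[21:30] width=9 -> value=153 (bin 010011001); offset now 30 = byte 3 bit 6; 18 bits remain
Read 5: bits[30:39] width=9 -> value=70 (bin 001000110); offset now 39 = byte 4 bit 7; 9 bits remain
Read 6: bits[39:46] width=7 -> value=62 (bin 0111110); offset now 46 = byte 5 bit 6; 2 bits remain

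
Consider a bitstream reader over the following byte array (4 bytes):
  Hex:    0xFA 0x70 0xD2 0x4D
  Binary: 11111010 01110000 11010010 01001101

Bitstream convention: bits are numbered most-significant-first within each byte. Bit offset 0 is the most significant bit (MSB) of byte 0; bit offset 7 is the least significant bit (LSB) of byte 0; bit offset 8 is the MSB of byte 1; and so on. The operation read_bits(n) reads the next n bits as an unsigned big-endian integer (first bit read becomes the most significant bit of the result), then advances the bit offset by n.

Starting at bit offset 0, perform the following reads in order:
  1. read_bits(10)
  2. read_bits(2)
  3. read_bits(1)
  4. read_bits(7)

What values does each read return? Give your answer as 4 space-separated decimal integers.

Answer: 1001 3 0 13

Derivation:
Read 1: bits[0:10] width=10 -> value=1001 (bin 1111101001); offset now 10 = byte 1 bit 2; 22 bits remain
Read 2: bits[10:12] width=2 -> value=3 (bin 11); offset now 12 = byte 1 bit 4; 20 bits remain
Read 3: bits[12:13] width=1 -> value=0 (bin 0); offset now 13 = byte 1 bit 5; 19 bits remain
Read 4: bits[13:20] width=7 -> value=13 (bin 0001101); offset now 20 = byte 2 bit 4; 12 bits remain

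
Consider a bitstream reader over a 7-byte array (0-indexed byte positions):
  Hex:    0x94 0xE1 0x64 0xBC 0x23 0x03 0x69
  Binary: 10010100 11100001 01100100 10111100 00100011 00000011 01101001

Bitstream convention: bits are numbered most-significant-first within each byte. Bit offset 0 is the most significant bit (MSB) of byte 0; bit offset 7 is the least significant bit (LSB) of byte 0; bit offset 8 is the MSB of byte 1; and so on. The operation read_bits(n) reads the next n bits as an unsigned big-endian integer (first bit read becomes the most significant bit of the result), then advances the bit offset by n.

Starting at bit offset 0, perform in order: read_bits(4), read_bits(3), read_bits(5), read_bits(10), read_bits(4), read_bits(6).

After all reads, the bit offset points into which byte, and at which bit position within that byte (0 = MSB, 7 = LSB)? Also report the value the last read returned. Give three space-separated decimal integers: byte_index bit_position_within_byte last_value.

Read 1: bits[0:4] width=4 -> value=9 (bin 1001); offset now 4 = byte 0 bit 4; 52 bits remain
Read 2: bits[4:7] width=3 -> value=2 (bin 010); offset now 7 = byte 0 bit 7; 49 bits remain
Read 3: bits[7:12] width=5 -> value=14 (bin 01110); offset now 12 = byte 1 bit 4; 44 bits remain
Read 4: bits[12:22] width=10 -> value=89 (bin 0001011001); offset now 22 = byte 2 bit 6; 34 bits remain
Read 5: bits[22:26] width=4 -> value=2 (bin 0010); offset now 26 = byte 3 bit 2; 30 bits remain
Read 6: bits[26:32] width=6 -> value=60 (bin 111100); offset now 32 = byte 4 bit 0; 24 bits remain

Answer: 4 0 60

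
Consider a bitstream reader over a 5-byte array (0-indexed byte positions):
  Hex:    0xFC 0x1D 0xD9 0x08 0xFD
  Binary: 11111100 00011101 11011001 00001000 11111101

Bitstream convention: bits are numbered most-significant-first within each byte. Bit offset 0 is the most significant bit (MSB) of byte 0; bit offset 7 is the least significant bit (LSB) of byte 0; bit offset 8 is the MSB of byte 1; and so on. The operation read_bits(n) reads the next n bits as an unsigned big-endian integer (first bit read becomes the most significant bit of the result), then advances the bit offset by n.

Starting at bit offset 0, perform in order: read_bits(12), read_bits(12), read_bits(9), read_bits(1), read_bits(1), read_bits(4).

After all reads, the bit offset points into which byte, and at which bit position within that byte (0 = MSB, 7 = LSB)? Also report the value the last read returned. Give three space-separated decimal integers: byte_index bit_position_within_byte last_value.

Answer: 4 7 14

Derivation:
Read 1: bits[0:12] width=12 -> value=4033 (bin 111111000001); offset now 12 = byte 1 bit 4; 28 bits remain
Read 2: bits[12:24] width=12 -> value=3545 (bin 110111011001); offset now 24 = byte 3 bit 0; 16 bits remain
Read 3: bits[24:33] width=9 -> value=17 (bin 000010001); offset now 33 = byte 4 bit 1; 7 bits remain
Read 4: bits[33:34] width=1 -> value=1 (bin 1); offset now 34 = byte 4 bit 2; 6 bits remain
Read 5: bits[34:35] width=1 -> value=1 (bin 1); offset now 35 = byte 4 bit 3; 5 bits remain
Read 6: bits[35:39] width=4 -> value=14 (bin 1110); offset now 39 = byte 4 bit 7; 1 bits remain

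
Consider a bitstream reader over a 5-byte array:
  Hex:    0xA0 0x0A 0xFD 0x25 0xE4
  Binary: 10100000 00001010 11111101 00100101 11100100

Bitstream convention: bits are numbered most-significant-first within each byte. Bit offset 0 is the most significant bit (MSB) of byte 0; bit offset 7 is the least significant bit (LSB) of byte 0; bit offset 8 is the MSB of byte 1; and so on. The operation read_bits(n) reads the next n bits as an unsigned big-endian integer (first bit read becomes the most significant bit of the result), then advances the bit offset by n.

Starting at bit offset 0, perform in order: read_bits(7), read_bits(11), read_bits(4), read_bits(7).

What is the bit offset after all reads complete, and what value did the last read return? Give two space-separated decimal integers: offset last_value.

Answer: 29 36

Derivation:
Read 1: bits[0:7] width=7 -> value=80 (bin 1010000); offset now 7 = byte 0 bit 7; 33 bits remain
Read 2: bits[7:18] width=11 -> value=43 (bin 00000101011); offset now 18 = byte 2 bit 2; 22 bits remain
Read 3: bits[18:22] width=4 -> value=15 (bin 1111); offset now 22 = byte 2 bit 6; 18 bits remain
Read 4: bits[22:29] width=7 -> value=36 (bin 0100100); offset now 29 = byte 3 bit 5; 11 bits remain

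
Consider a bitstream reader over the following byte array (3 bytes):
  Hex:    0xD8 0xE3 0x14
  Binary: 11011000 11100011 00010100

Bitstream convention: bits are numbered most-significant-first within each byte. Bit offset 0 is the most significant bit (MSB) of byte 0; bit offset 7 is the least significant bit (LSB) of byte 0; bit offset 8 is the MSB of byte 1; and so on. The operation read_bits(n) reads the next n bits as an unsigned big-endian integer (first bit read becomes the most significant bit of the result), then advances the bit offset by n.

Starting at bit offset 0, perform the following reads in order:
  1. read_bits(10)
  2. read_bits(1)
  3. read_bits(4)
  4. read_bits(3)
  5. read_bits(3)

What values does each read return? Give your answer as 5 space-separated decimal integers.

Read 1: bits[0:10] width=10 -> value=867 (bin 1101100011); offset now 10 = byte 1 bit 2; 14 bits remain
Read 2: bits[10:11] width=1 -> value=1 (bin 1); offset now 11 = byte 1 bit 3; 13 bits remain
Read 3: bits[11:15] width=4 -> value=1 (bin 0001); offset now 15 = byte 1 bit 7; 9 bits remain
Read 4: bits[15:18] width=3 -> value=4 (bin 100); offset now 18 = byte 2 bit 2; 6 bits remain
Read 5: bits[18:21] width=3 -> value=2 (bin 010); offset now 21 = byte 2 bit 5; 3 bits remain

Answer: 867 1 1 4 2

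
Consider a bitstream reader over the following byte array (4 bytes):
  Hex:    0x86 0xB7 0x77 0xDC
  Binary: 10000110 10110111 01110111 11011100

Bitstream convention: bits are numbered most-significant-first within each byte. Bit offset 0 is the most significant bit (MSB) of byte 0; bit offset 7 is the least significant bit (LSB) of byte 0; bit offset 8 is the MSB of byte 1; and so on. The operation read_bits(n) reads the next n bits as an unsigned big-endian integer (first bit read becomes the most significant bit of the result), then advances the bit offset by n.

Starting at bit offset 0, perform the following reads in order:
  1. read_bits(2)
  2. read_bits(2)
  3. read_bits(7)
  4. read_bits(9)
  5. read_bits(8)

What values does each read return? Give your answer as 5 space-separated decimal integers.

Read 1: bits[0:2] width=2 -> value=2 (bin 10); offset now 2 = byte 0 bit 2; 30 bits remain
Read 2: bits[2:4] width=2 -> value=0 (bin 00); offset now 4 = byte 0 bit 4; 28 bits remain
Read 3: bits[4:11] width=7 -> value=53 (bin 0110101); offset now 11 = byte 1 bit 3; 21 bits remain
Read 4: bits[11:20] width=9 -> value=375 (bin 101110111); offset now 20 = byte 2 bit 4; 12 bits remain
Read 5: bits[20:28] width=8 -> value=125 (bin 01111101); offset now 28 = byte 3 bit 4; 4 bits remain

Answer: 2 0 53 375 125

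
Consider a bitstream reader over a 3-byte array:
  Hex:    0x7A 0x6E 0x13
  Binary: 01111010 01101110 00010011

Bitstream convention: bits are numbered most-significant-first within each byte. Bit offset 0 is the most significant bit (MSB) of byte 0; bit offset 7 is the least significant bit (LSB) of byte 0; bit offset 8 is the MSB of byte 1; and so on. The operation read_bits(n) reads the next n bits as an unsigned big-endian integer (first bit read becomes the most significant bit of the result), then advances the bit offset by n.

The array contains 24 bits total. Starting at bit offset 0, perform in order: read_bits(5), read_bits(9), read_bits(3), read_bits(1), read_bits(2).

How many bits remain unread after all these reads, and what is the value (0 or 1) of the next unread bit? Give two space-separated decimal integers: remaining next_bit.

Read 1: bits[0:5] width=5 -> value=15 (bin 01111); offset now 5 = byte 0 bit 5; 19 bits remain
Read 2: bits[5:14] width=9 -> value=155 (bin 010011011); offset now 14 = byte 1 bit 6; 10 bits remain
Read 3: bits[14:17] width=3 -> value=4 (bin 100); offset now 17 = byte 2 bit 1; 7 bits remain
Read 4: bits[17:18] width=1 -> value=0 (bin 0); offset now 18 = byte 2 bit 2; 6 bits remain
Read 5: bits[18:20] width=2 -> value=1 (bin 01); offset now 20 = byte 2 bit 4; 4 bits remain

Answer: 4 0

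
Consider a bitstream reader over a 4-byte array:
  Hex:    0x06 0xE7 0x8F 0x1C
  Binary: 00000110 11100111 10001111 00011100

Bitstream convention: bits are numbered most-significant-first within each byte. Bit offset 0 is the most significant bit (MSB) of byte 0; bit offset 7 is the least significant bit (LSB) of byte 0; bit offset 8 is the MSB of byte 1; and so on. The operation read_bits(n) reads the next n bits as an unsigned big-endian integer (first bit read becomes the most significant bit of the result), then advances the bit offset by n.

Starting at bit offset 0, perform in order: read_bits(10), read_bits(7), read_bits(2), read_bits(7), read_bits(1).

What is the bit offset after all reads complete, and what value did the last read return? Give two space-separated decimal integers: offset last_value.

Read 1: bits[0:10] width=10 -> value=27 (bin 0000011011); offset now 10 = byte 1 bit 2; 22 bits remain
Read 2: bits[10:17] width=7 -> value=79 (bin 1001111); offset now 17 = byte 2 bit 1; 15 bits remain
Read 3: bits[17:19] width=2 -> value=0 (bin 00); offset now 19 = byte 2 bit 3; 13 bits remain
Read 4: bits[19:26] width=7 -> value=60 (bin 0111100); offset now 26 = byte 3 bit 2; 6 bits remain
Read 5: bits[26:27] width=1 -> value=0 (bin 0); offset now 27 = byte 3 bit 3; 5 bits remain

Answer: 27 0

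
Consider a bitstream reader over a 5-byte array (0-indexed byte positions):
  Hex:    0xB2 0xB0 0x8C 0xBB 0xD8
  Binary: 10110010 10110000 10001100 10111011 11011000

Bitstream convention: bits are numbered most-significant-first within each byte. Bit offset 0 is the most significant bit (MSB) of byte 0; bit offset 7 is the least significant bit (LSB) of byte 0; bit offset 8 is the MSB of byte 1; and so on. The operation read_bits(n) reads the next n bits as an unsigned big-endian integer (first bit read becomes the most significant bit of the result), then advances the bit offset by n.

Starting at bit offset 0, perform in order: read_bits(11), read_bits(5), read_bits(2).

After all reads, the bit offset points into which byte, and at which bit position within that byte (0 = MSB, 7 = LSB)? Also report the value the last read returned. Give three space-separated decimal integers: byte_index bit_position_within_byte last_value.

Answer: 2 2 2

Derivation:
Read 1: bits[0:11] width=11 -> value=1429 (bin 10110010101); offset now 11 = byte 1 bit 3; 29 bits remain
Read 2: bits[11:16] width=5 -> value=16 (bin 10000); offset now 16 = byte 2 bit 0; 24 bits remain
Read 3: bits[16:18] width=2 -> value=2 (bin 10); offset now 18 = byte 2 bit 2; 22 bits remain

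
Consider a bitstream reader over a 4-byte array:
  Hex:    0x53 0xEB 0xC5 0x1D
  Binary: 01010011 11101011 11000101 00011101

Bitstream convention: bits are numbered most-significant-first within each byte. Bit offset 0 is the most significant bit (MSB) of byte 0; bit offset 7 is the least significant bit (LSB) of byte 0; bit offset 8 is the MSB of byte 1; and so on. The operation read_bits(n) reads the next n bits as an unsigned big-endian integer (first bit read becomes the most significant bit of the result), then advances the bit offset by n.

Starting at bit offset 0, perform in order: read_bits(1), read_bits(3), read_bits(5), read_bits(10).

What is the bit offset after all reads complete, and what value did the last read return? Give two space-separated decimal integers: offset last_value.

Answer: 19 862

Derivation:
Read 1: bits[0:1] width=1 -> value=0 (bin 0); offset now 1 = byte 0 bit 1; 31 bits remain
Read 2: bits[1:4] width=3 -> value=5 (bin 101); offset now 4 = byte 0 bit 4; 28 bits remain
Read 3: bits[4:9] width=5 -> value=7 (bin 00111); offset now 9 = byte 1 bit 1; 23 bits remain
Read 4: bits[9:19] width=10 -> value=862 (bin 1101011110); offset now 19 = byte 2 bit 3; 13 bits remain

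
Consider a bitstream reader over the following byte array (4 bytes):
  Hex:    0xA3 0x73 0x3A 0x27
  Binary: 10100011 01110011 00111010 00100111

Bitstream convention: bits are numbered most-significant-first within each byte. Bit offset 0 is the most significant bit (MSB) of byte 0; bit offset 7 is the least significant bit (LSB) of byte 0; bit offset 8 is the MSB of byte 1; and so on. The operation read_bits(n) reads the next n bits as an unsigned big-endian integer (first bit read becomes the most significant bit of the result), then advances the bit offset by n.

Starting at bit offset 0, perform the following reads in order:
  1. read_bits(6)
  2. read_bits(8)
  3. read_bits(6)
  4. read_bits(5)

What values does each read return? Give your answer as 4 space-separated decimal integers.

Answer: 40 220 51 20

Derivation:
Read 1: bits[0:6] width=6 -> value=40 (bin 101000); offset now 6 = byte 0 bit 6; 26 bits remain
Read 2: bits[6:14] width=8 -> value=220 (bin 11011100); offset now 14 = byte 1 bit 6; 18 bits remain
Read 3: bits[14:20] width=6 -> value=51 (bin 110011); offset now 20 = byte 2 bit 4; 12 bits remain
Read 4: bits[20:25] width=5 -> value=20 (bin 10100); offset now 25 = byte 3 bit 1; 7 bits remain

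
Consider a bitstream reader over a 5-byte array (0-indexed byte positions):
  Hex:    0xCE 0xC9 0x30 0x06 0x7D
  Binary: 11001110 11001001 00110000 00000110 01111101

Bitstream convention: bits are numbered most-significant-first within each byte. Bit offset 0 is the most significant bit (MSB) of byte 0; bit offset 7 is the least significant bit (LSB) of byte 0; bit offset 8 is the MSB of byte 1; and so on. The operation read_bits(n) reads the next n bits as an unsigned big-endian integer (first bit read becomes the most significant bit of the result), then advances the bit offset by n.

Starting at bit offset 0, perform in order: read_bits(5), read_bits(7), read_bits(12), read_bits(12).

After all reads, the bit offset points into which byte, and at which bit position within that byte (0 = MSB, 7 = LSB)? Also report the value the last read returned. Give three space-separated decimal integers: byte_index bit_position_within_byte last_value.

Answer: 4 4 103

Derivation:
Read 1: bits[0:5] width=5 -> value=25 (bin 11001); offset now 5 = byte 0 bit 5; 35 bits remain
Read 2: bits[5:12] width=7 -> value=108 (bin 1101100); offset now 12 = byte 1 bit 4; 28 bits remain
Read 3: bits[12:24] width=12 -> value=2352 (bin 100100110000); offset now 24 = byte 3 bit 0; 16 bits remain
Read 4: bits[24:36] width=12 -> value=103 (bin 000001100111); offset now 36 = byte 4 bit 4; 4 bits remain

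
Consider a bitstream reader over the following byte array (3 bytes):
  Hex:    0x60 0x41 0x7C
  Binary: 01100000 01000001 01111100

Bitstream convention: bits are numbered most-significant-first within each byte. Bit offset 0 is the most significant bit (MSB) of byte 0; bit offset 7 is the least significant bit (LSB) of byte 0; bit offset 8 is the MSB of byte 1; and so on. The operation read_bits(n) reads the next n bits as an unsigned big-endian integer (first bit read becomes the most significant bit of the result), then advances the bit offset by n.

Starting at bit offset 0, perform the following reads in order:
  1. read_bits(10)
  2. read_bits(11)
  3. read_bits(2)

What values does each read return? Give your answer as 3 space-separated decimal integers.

Answer: 385 47 2

Derivation:
Read 1: bits[0:10] width=10 -> value=385 (bin 0110000001); offset now 10 = byte 1 bit 2; 14 bits remain
Read 2: bits[10:21] width=11 -> value=47 (bin 00000101111); offset now 21 = byte 2 bit 5; 3 bits remain
Read 3: bits[21:23] width=2 -> value=2 (bin 10); offset now 23 = byte 2 bit 7; 1 bits remain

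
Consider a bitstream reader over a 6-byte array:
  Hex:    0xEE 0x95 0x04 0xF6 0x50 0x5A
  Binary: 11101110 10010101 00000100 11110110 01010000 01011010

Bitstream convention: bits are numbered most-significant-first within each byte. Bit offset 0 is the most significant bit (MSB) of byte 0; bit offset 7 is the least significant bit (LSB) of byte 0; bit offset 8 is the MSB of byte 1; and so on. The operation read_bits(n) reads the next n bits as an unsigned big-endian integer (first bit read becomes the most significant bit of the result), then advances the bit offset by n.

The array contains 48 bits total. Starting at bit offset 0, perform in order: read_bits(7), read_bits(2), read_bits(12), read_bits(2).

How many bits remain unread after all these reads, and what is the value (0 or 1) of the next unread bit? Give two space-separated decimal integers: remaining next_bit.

Read 1: bits[0:7] width=7 -> value=119 (bin 1110111); offset now 7 = byte 0 bit 7; 41 bits remain
Read 2: bits[7:9] width=2 -> value=1 (bin 01); offset now 9 = byte 1 bit 1; 39 bits remain
Read 3: bits[9:21] width=12 -> value=672 (bin 001010100000); offset now 21 = byte 2 bit 5; 27 bits remain
Read 4: bits[21:23] width=2 -> value=2 (bin 10); offset now 23 = byte 2 bit 7; 25 bits remain

Answer: 25 0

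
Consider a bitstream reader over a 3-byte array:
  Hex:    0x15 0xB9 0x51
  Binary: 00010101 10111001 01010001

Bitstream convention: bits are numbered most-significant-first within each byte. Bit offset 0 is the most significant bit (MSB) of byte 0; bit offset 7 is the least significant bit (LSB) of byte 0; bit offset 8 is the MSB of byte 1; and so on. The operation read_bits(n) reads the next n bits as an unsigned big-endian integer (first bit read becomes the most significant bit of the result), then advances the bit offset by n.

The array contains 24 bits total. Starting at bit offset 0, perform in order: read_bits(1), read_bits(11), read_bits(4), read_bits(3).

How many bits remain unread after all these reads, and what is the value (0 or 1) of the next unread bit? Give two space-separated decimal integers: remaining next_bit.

Read 1: bits[0:1] width=1 -> value=0 (bin 0); offset now 1 = byte 0 bit 1; 23 bits remain
Read 2: bits[1:12] width=11 -> value=347 (bin 00101011011); offset now 12 = byte 1 bit 4; 12 bits remain
Read 3: bits[12:16] width=4 -> value=9 (bin 1001); offset now 16 = byte 2 bit 0; 8 bits remain
Read 4: bits[16:19] width=3 -> value=2 (bin 010); offset now 19 = byte 2 bit 3; 5 bits remain

Answer: 5 1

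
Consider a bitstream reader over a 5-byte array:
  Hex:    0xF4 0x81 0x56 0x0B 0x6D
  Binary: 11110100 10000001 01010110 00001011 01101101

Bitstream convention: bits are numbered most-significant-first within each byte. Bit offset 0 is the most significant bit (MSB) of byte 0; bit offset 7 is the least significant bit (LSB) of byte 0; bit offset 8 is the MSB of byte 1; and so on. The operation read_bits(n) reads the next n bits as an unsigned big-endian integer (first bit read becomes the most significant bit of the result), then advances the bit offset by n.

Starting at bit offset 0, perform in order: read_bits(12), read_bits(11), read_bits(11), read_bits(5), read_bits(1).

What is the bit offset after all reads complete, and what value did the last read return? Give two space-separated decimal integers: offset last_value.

Answer: 40 1

Derivation:
Read 1: bits[0:12] width=12 -> value=3912 (bin 111101001000); offset now 12 = byte 1 bit 4; 28 bits remain
Read 2: bits[12:23] width=11 -> value=171 (bin 00010101011); offset now 23 = byte 2 bit 7; 17 bits remain
Read 3: bits[23:34] width=11 -> value=45 (bin 00000101101); offset now 34 = byte 4 bit 2; 6 bits remain
Read 4: bits[34:39] width=5 -> value=22 (bin 10110); offset now 39 = byte 4 bit 7; 1 bits remain
Read 5: bits[39:40] width=1 -> value=1 (bin 1); offset now 40 = byte 5 bit 0; 0 bits remain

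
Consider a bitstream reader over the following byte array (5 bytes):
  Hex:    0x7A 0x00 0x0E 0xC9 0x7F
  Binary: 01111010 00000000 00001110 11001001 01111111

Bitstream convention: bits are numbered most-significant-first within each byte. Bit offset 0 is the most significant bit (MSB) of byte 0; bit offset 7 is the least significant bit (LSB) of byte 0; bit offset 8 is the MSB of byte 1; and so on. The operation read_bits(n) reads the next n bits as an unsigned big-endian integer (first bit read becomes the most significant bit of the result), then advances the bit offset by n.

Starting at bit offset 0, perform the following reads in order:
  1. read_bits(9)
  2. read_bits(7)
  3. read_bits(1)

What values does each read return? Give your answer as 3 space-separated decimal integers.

Read 1: bits[0:9] width=9 -> value=244 (bin 011110100); offset now 9 = byte 1 bit 1; 31 bits remain
Read 2: bits[9:16] width=7 -> value=0 (bin 0000000); offset now 16 = byte 2 bit 0; 24 bits remain
Read 3: bits[16:17] width=1 -> value=0 (bin 0); offset now 17 = byte 2 bit 1; 23 bits remain

Answer: 244 0 0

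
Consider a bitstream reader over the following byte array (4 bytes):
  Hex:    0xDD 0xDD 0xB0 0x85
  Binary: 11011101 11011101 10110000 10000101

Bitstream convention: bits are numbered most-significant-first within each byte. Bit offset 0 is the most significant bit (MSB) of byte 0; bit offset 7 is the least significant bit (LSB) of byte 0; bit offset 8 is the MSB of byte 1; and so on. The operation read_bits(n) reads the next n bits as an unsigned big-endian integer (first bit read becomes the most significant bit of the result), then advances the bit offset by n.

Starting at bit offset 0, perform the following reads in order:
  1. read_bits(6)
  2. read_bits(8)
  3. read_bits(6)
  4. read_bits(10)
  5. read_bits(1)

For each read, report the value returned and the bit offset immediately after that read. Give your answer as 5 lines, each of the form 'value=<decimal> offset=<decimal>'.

Answer: value=55 offset=6
value=119 offset=14
value=27 offset=20
value=33 offset=30
value=0 offset=31

Derivation:
Read 1: bits[0:6] width=6 -> value=55 (bin 110111); offset now 6 = byte 0 bit 6; 26 bits remain
Read 2: bits[6:14] width=8 -> value=119 (bin 01110111); offset now 14 = byte 1 bit 6; 18 bits remain
Read 3: bits[14:20] width=6 -> value=27 (bin 011011); offset now 20 = byte 2 bit 4; 12 bits remain
Read 4: bits[20:30] width=10 -> value=33 (bin 0000100001); offset now 30 = byte 3 bit 6; 2 bits remain
Read 5: bits[30:31] width=1 -> value=0 (bin 0); offset now 31 = byte 3 bit 7; 1 bits remain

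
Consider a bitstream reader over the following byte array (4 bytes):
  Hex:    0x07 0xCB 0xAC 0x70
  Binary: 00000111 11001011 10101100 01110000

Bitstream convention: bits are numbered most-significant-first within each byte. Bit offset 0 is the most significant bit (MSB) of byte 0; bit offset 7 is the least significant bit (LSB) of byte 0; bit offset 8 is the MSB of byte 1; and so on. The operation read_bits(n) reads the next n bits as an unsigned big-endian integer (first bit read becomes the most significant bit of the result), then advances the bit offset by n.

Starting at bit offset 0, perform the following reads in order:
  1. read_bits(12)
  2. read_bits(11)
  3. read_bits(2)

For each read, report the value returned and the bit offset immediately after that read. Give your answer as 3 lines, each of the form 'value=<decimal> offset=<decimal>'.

Read 1: bits[0:12] width=12 -> value=124 (bin 000001111100); offset now 12 = byte 1 bit 4; 20 bits remain
Read 2: bits[12:23] width=11 -> value=1494 (bin 10111010110); offset now 23 = byte 2 bit 7; 9 bits remain
Read 3: bits[23:25] width=2 -> value=0 (bin 00); offset now 25 = byte 3 bit 1; 7 bits remain

Answer: value=124 offset=12
value=1494 offset=23
value=0 offset=25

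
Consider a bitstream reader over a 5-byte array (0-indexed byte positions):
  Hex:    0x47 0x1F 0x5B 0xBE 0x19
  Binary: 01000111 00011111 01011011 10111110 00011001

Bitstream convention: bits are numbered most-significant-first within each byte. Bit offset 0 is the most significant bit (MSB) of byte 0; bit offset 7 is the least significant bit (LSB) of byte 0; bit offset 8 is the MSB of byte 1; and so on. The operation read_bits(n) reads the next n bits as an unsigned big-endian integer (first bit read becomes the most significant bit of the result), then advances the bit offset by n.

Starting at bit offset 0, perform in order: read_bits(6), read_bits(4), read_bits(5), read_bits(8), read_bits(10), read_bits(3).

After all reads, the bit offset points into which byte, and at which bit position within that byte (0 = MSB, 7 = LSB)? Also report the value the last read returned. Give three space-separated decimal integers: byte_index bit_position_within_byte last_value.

Answer: 4 4 1

Derivation:
Read 1: bits[0:6] width=6 -> value=17 (bin 010001); offset now 6 = byte 0 bit 6; 34 bits remain
Read 2: bits[6:10] width=4 -> value=12 (bin 1100); offset now 10 = byte 1 bit 2; 30 bits remain
Read 3: bits[10:15] width=5 -> value=15 (bin 01111); offset now 15 = byte 1 bit 7; 25 bits remain
Read 4: bits[15:23] width=8 -> value=173 (bin 10101101); offset now 23 = byte 2 bit 7; 17 bits remain
Read 5: bits[23:33] width=10 -> value=892 (bin 1101111100); offset now 33 = byte 4 bit 1; 7 bits remain
Read 6: bits[33:36] width=3 -> value=1 (bin 001); offset now 36 = byte 4 bit 4; 4 bits remain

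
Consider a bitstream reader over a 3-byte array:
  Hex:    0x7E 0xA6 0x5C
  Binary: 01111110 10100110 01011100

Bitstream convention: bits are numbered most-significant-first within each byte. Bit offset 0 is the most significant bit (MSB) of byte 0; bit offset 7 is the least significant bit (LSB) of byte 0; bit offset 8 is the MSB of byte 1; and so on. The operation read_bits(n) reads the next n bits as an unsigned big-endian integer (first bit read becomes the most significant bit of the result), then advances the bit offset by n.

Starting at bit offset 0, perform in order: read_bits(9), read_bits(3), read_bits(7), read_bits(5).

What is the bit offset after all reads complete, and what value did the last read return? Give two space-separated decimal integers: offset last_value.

Read 1: bits[0:9] width=9 -> value=253 (bin 011111101); offset now 9 = byte 1 bit 1; 15 bits remain
Read 2: bits[9:12] width=3 -> value=2 (bin 010); offset now 12 = byte 1 bit 4; 12 bits remain
Read 3: bits[12:19] width=7 -> value=50 (bin 0110010); offset now 19 = byte 2 bit 3; 5 bits remain
Read 4: bits[19:24] width=5 -> value=28 (bin 11100); offset now 24 = byte 3 bit 0; 0 bits remain

Answer: 24 28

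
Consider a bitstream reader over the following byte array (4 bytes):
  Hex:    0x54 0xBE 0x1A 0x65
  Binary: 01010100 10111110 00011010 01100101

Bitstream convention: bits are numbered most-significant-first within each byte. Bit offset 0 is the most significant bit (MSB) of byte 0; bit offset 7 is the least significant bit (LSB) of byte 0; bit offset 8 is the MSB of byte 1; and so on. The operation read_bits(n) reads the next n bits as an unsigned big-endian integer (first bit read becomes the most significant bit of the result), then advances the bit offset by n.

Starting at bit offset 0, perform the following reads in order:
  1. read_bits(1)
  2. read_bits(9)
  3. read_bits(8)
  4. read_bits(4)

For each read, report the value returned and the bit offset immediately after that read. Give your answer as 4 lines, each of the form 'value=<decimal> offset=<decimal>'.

Read 1: bits[0:1] width=1 -> value=0 (bin 0); offset now 1 = byte 0 bit 1; 31 bits remain
Read 2: bits[1:10] width=9 -> value=338 (bin 101010010); offset now 10 = byte 1 bit 2; 22 bits remain
Read 3: bits[10:18] width=8 -> value=248 (bin 11111000); offset now 18 = byte 2 bit 2; 14 bits remain
Read 4: bits[18:22] width=4 -> value=6 (bin 0110); offset now 22 = byte 2 bit 6; 10 bits remain

Answer: value=0 offset=1
value=338 offset=10
value=248 offset=18
value=6 offset=22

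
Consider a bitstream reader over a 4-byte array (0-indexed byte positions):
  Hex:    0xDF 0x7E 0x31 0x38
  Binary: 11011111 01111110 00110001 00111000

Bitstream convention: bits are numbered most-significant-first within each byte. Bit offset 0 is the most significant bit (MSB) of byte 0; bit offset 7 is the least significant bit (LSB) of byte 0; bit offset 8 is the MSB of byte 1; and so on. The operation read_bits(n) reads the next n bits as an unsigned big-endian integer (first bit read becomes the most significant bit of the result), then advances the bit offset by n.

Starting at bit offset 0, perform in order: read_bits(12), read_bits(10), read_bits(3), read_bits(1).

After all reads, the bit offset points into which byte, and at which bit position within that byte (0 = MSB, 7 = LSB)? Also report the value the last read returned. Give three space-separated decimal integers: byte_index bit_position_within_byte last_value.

Answer: 3 2 0

Derivation:
Read 1: bits[0:12] width=12 -> value=3575 (bin 110111110111); offset now 12 = byte 1 bit 4; 20 bits remain
Read 2: bits[12:22] width=10 -> value=908 (bin 1110001100); offset now 22 = byte 2 bit 6; 10 bits remain
Read 3: bits[22:25] width=3 -> value=2 (bin 010); offset now 25 = byte 3 bit 1; 7 bits remain
Read 4: bits[25:26] width=1 -> value=0 (bin 0); offset now 26 = byte 3 bit 2; 6 bits remain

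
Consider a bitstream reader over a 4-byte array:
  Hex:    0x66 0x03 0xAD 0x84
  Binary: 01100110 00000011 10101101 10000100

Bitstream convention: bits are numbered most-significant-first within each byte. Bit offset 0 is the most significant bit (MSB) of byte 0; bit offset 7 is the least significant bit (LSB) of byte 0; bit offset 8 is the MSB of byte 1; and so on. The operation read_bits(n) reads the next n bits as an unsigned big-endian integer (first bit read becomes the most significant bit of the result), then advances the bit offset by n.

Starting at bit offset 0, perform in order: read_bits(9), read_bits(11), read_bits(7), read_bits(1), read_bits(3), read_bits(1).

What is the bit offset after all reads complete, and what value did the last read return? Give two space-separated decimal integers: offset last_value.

Answer: 32 0

Derivation:
Read 1: bits[0:9] width=9 -> value=204 (bin 011001100); offset now 9 = byte 1 bit 1; 23 bits remain
Read 2: bits[9:20] width=11 -> value=58 (bin 00000111010); offset now 20 = byte 2 bit 4; 12 bits remain
Read 3: bits[20:27] width=7 -> value=108 (bin 1101100); offset now 27 = byte 3 bit 3; 5 bits remain
Read 4: bits[27:28] width=1 -> value=0 (bin 0); offset now 28 = byte 3 bit 4; 4 bits remain
Read 5: bits[28:31] width=3 -> value=2 (bin 010); offset now 31 = byte 3 bit 7; 1 bits remain
Read 6: bits[31:32] width=1 -> value=0 (bin 0); offset now 32 = byte 4 bit 0; 0 bits remain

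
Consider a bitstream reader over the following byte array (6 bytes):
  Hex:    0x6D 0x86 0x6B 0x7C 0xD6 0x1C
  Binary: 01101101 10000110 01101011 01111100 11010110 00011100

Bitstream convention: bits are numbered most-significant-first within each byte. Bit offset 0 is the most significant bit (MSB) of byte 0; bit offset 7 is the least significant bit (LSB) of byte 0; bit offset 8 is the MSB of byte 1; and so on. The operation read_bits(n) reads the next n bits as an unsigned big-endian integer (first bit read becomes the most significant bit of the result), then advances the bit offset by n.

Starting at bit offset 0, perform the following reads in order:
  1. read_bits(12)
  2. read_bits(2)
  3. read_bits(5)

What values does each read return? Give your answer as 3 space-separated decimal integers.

Answer: 1752 1 19

Derivation:
Read 1: bits[0:12] width=12 -> value=1752 (bin 011011011000); offset now 12 = byte 1 bit 4; 36 bits remain
Read 2: bits[12:14] width=2 -> value=1 (bin 01); offset now 14 = byte 1 bit 6; 34 bits remain
Read 3: bits[14:19] width=5 -> value=19 (bin 10011); offset now 19 = byte 2 bit 3; 29 bits remain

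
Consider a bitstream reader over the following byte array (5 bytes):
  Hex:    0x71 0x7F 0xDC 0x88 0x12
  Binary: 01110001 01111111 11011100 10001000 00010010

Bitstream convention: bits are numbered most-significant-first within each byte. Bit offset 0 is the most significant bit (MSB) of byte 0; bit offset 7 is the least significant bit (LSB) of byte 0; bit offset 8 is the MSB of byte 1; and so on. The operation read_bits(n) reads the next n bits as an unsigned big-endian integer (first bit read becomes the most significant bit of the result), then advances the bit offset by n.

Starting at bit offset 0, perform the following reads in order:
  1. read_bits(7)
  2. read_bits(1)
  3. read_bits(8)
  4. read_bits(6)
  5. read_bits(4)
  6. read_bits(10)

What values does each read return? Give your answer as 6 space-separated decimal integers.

Read 1: bits[0:7] width=7 -> value=56 (bin 0111000); offset now 7 = byte 0 bit 7; 33 bits remain
Read 2: bits[7:8] width=1 -> value=1 (bin 1); offset now 8 = byte 1 bit 0; 32 bits remain
Read 3: bits[8:16] width=8 -> value=127 (bin 01111111); offset now 16 = byte 2 bit 0; 24 bits remain
Read 4: bits[16:22] width=6 -> value=55 (bin 110111); offset now 22 = byte 2 bit 6; 18 bits remain
Read 5: bits[22:26] width=4 -> value=2 (bin 0010); offset now 26 = byte 3 bit 2; 14 bits remain
Read 6: bits[26:36] width=10 -> value=129 (bin 0010000001); offset now 36 = byte 4 bit 4; 4 bits remain

Answer: 56 1 127 55 2 129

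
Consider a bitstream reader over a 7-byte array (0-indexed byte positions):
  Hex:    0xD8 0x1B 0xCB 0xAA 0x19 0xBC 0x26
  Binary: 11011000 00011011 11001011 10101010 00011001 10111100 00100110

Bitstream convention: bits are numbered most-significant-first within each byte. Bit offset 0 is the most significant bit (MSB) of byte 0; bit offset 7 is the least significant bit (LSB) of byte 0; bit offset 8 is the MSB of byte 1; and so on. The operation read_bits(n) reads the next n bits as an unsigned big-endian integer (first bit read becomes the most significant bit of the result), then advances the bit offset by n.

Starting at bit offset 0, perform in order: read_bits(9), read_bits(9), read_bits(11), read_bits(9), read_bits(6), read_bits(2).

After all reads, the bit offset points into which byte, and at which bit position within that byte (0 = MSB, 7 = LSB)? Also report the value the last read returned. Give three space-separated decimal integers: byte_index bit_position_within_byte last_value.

Read 1: bits[0:9] width=9 -> value=432 (bin 110110000); offset now 9 = byte 1 bit 1; 47 bits remain
Read 2: bits[9:18] width=9 -> value=111 (bin 001101111); offset now 18 = byte 2 bit 2; 38 bits remain
Read 3: bits[18:29] width=11 -> value=373 (bin 00101110101); offset now 29 = byte 3 bit 5; 27 bits remain
Read 4: bits[29:38] width=9 -> value=134 (bin 010000110); offset now 38 = byte 4 bit 6; 18 bits remain
Read 5: bits[38:44] width=6 -> value=27 (bin 011011); offset now 44 = byte 5 bit 4; 12 bits remain
Read 6: bits[44:46] width=2 -> value=3 (bin 11); offset now 46 = byte 5 bit 6; 10 bits remain

Answer: 5 6 3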